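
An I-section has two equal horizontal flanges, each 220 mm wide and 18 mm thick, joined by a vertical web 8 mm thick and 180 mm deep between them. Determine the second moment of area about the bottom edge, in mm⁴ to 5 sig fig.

Treat the section as a set of non-overlapping primitives; coordinates are from the bounding-box lower-left.
Bottom flange: 220 × 18, A = 3 960 mm², y = 9 mm, Ī = 106 920 mm⁴.
Web: 8 × 180, A = 1 440 mm², y = 108 mm, Ī = 3 888 000 mm⁴.
Top flange: 220 × 18, A = 3 960 mm², y = 207 mm, Ī = 106 920 mm⁴.
Transfer each piece to the base of the section using Ī + A·d² with d = y − 0:
  bottom flange: d = 9 mm → contributes +427 680 mm⁴
  web: d = 108 mm → contributes +20 684 160 mm⁴
  top flange: d = 207 mm → contributes +169 788 960 mm⁴
Total I = 190 900 800 mm⁴.

I_base ≈ 1.9090 × 10⁸ mm⁴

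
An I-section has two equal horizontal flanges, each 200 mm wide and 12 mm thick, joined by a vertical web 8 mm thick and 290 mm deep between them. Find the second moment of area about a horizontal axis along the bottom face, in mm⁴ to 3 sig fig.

Break the section into simple shapes (no overlaps), measuring from the bottom-left corner of the bounding box.
Bottom flange: 200 × 12, A = 2 400 mm², y = 6 mm, Ī = 28 800 mm⁴.
Web: 8 × 290, A = 2 320 mm², y = 157 mm, Ī = 16 259 333 mm⁴.
Top flange: 200 × 12, A = 2 400 mm², y = 308 mm, Ī = 28 800 mm⁴.
Transfer each piece to a horizontal axis along the bottom face using Ī + A·d² with d = y − 0:
  bottom flange: d = 6 mm → contributes +115 200 mm⁴
  web: d = 157 mm → contributes +73 445 013 mm⁴
  top flange: d = 308 mm → contributes +227 702 400 mm⁴
Total I = 301 262 613 mm⁴.

I_base ≈ 3.01 × 10⁸ mm⁴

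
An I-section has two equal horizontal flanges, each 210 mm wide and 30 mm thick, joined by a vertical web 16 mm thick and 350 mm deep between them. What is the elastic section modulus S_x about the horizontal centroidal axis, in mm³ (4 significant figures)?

S_x ≈ 2.502 × 10⁶ mm³

Break the section into simple shapes (no overlaps), measuring from the bottom-left corner of the bounding box.
Bottom flange: 210 × 30, A = 6 300 mm², y = 15 mm, Ī = 472 500 mm⁴.
Web: 16 × 350, A = 5 600 mm², y = 205 mm, Ī = 57 166 667 mm⁴.
Top flange: 210 × 30, A = 6 300 mm², y = 395 mm, Ī = 472 500 mm⁴.
By symmetry the centroid is at mid-height, ȳ = 205 mm.
Transfer each piece to the horizontal centroidal axis using Ī + A·d² with d = y − 205:
  bottom flange: d = -190 mm → contributes +227 902 500 mm⁴
  web: d = 0 mm → contributes +57 166 667 mm⁴
  top flange: d = 190 mm → contributes +227 902 500 mm⁴
Total I = 512 971 667 mm⁴.
Extreme fibre distance c = 205 mm; S = I/c = 2 502 301 mm³.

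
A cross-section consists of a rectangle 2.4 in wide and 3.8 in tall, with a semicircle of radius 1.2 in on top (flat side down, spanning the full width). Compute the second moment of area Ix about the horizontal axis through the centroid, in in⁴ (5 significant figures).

Break the section into simple shapes (no overlaps), measuring from the bottom-left corner of the bounding box.
Rectangular body: 2.4 × 3.8, A = 9.12 in², y = 1.9 in, Ī = 10.9744 in⁴.
Semicircular cap: semicircle r = 1.2, A = 2.261947 in², y = 4.309296 in, Ī = 0.227592 in⁴.
Centroid: ȳ = ΣA·y / ΣA = 2.378802 in.
Transfer each piece to the horizontal axis through the centroid using Ī + A·d² with d = y − 2.378802:
  rectangular body: d = -0.478802 in → contributes +13.06517 in⁴
  semicircular cap: d = 1.930494 in → contributes +8.65743 in⁴
Total I = 21.7226 in⁴.

Ix ≈ 21.723 in⁴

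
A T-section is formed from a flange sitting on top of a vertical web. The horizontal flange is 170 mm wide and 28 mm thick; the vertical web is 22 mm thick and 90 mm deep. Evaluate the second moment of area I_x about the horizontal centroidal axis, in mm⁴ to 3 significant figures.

Treat the section as a set of non-overlapping primitives; coordinates are from the bounding-box lower-left.
Flange: 170 × 28, A = 4 760 mm², y = 104 mm, Ī = 310 987 mm⁴.
Web: 22 × 90, A = 1 980 mm², y = 45 mm, Ī = 1 336 500 mm⁴.
Centroid: ȳ = ΣA·y / ΣA = 86.668 mm.
Transfer each piece to the horizontal centroidal axis using Ī + A·d² with d = y − 86.668:
  flange: d = 17.332 mm → contributes +1 740 939 mm⁴
  web: d = -41.668 mm → contributes +4 774 163 mm⁴
Total I = 6 515 102 mm⁴.

I_x ≈ 6.52 × 10⁶ mm⁴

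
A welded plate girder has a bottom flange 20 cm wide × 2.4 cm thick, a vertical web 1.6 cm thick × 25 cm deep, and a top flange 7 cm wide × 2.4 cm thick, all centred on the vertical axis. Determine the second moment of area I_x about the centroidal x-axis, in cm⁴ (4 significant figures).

Break the section into simple shapes (no overlaps), measuring from the bottom-left corner of the bounding box.
Bottom plate: 20 × 2.4, A = 48 cm², y = 1.2 cm, Ī = 23.04 cm⁴.
Web plate: 1.6 × 25, A = 40 cm², y = 14.9 cm, Ī = 2083.33 cm⁴.
Top plate: 7 × 2.4, A = 16.8 cm², y = 28.6 cm, Ī = 8.064 cm⁴.
Centroid: ȳ = ΣA·y / ΣA = 10.8214 cm.
Transfer each piece to the centroidal x-axis using Ī + A·d² with d = y − 10.8214:
  bottom plate: d = -9.62137 cm → contributes +4466.44 cm⁴
  web plate: d = 4.07863 cm → contributes +2748.74 cm⁴
  top plate: d = 17.7786 cm → contributes +5318.2 cm⁴
Total I = 12533.4 cm⁴.

I_x ≈ 1.253 × 10⁴ cm⁴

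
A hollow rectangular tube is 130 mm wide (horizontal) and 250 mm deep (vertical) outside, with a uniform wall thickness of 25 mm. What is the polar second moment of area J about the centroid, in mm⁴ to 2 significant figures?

J ≈ 1.5 × 10⁸ mm⁴

Split into non-overlapping primitives; take the origin at the lower-left of the bounding box.
Outer rectangle: 130 × 250, A = 32 500 mm², y = 125 mm, Ī = 169 270 833 mm⁴.
Inner void (subtracted): 80 × 200, A = 16 000 mm², y = 125 mm, Ī = 53 333 333 mm⁴.
By symmetry the centroid is at mid-height, ȳ = 125 mm.
All pieces are centred on the centroidal x-axis, so I = ΣĪ (holes subtracted) = 115 937 500 mm⁴.
Repeating about the centroidal y-axis gives I_y = 37 237 500 mm⁴.
Polar second moment: J = I_x + I_y = 153 175 000 mm⁴.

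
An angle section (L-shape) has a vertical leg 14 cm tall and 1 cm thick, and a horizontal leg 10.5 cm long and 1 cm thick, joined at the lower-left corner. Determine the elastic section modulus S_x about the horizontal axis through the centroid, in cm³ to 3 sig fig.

S_x ≈ 48.7 cm³

Split into non-overlapping primitives; take the origin at the lower-left of the bounding box.
Vertical leg: 1 × 14, A = 14 cm², y = 7 cm, Ī = 228.67 cm⁴.
Horizontal leg (remainder): 9.5 × 1, A = 9.5 cm², y = 0.5 cm, Ī = 0.79167 cm⁴.
Centroid: ȳ = ΣA·y / ΣA = 4.3723 cm.
Transfer each piece to the horizontal axis through the centroid using Ī + A·d² with d = y − 4.3723:
  vertical leg: d = 2.6277 cm → contributes +325.33 cm⁴
  horizontal leg (remainder): d = -3.8723 cm → contributes +143.24 cm⁴
Total I = 468.58 cm⁴.
Extreme fibre distance c = 9.6277 cm; S = I/c = 48.67 cm³.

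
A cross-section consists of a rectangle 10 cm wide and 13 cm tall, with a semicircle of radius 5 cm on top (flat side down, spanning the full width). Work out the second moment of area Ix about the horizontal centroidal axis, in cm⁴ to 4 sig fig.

Ix ≈ 4141 cm⁴

Split into non-overlapping primitives; take the origin at the lower-left of the bounding box.
Rectangular body: 10 × 13, A = 130 cm², y = 6.5 cm, Ī = 1830.83 cm⁴.
Semicircular cap: semicircle r = 5, A = 39.2699 cm², y = 15.1221 cm, Ī = 68.5981 cm⁴.
Centroid: ȳ = ΣA·y / ΣA = 8.50028 cm.
Transfer each piece to the horizontal centroidal axis using Ī + A·d² with d = y − 8.50028:
  rectangular body: d = -2.00028 cm → contributes +2350.98 cm⁴
  semicircular cap: d = 6.62178 cm → contributes +1790.51 cm⁴
Total I = 4141.49 cm⁴.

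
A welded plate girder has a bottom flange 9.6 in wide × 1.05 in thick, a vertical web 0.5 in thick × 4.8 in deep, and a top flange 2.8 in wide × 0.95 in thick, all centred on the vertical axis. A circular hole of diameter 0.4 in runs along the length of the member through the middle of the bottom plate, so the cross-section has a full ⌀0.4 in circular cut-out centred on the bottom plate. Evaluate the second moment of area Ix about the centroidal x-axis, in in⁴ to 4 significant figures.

Ix ≈ 82.19 in⁴

Split into non-overlapping primitives; take the origin at the lower-left of the bounding box.
Bottom plate: 9.6 × 1.05, A = 10.08 in², y = 0.525 in, Ī = 0.9261 in⁴.
Web plate: 0.5 × 4.8, A = 2.4 in², y = 3.45 in, Ī = 4.608 in⁴.
Top plate: 2.8 × 0.95, A = 2.66 in², y = 6.325 in, Ī = 0.200054 in⁴.
Hole (subtracted): ⌀0.4, A = 0.125664 in², y = 0.525 in, Ī = 0.00125664 in⁴.
Centroid: ȳ = ΣA·y / ΣA = 2.0201 in.
Transfer each piece to the centroidal x-axis using Ī + A·d² with d = y − 2.0201:
  bottom plate: d = -1.4951 in → contributes +23.4583 in⁴
  web plate: d = 1.4299 in → contributes +9.51504 in⁴
  top plate: d = 4.3049 in → contributes +49.4955 in⁴
  hole: d = -1.4951 in → contributes −0.282157 in⁴
Total I = 82.1867 in⁴.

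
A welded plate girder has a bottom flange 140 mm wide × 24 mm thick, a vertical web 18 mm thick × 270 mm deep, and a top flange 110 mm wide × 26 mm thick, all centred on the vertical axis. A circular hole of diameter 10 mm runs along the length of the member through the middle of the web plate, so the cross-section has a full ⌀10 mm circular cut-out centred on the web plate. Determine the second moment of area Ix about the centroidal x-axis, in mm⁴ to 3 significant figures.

Split into non-overlapping primitives; take the origin at the lower-left of the bounding box.
Bottom plate: 140 × 24, A = 3 360 mm², y = 12 mm, Ī = 161 280 mm⁴.
Web plate: 18 × 270, A = 4 860 mm², y = 159 mm, Ī = 29 524 500 mm⁴.
Top plate: 110 × 26, A = 2 860 mm², y = 307 mm, Ī = 161 113 mm⁴.
Hole (subtracted): ⌀10, A = 78.54 mm², y = 159 mm, Ī = 490.87 mm⁴.
Centroid: ȳ = ΣA·y / ΣA = 152.58 mm.
Transfer each piece to the centroidal x-axis using Ī + A·d² with d = y − 152.58:
  bottom plate: d = -140.58 mm → contributes +66 563 162 mm⁴
  web plate: d = 6.421 mm → contributes +29 724 872 mm⁴
  top plate: d = 154.42 mm → contributes +68 360 201 mm⁴
  hole: d = 6.421 mm → contributes −3 729 mm⁴
Total I = 164 644 505 mm⁴.

Ix ≈ 1.65 × 10⁸ mm⁴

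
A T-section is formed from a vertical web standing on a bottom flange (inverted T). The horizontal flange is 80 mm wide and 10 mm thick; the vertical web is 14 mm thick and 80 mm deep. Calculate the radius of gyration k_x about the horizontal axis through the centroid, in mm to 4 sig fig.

Decompose the section into non-overlapping parts with the origin at the bottom-left of its bounding rectangle.
Flange: 80 × 10, A = 800 mm², y = 5 mm, Ī = 6666.67 mm⁴.
Web: 14 × 80, A = 1 120 mm², y = 50 mm, Ī = 597 333 mm⁴.
Centroid: ȳ = ΣA·y / ΣA = 31.25 mm.
Transfer each piece to the horizontal axis through the centroid using Ī + A·d² with d = y − 31.25:
  flange: d = -26.25 mm → contributes +557 917 mm⁴
  web: d = 18.75 mm → contributes +991 083 mm⁴
Total I = 1 549 000 mm⁴.
Radius of gyration: k = √(I/A) = √(1 549 000 / 1 920) = 28.4037 mm.

k_x ≈ 28.40 mm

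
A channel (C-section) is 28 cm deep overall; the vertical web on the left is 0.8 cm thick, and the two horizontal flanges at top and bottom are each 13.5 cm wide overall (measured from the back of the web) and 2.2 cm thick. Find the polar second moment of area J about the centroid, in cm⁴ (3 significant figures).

Decompose the section into non-overlapping parts with the origin at the bottom-left of its bounding rectangle.
Web: 0.8 × 28, A = 22.4 cm², y = 14 cm, Ī = 1463.5 cm⁴.
Top flange (beyond web): 12.7 × 2.2, A = 27.94 cm², y = 26.9 cm, Ī = 11.269 cm⁴.
Bottom flange (beyond web): 12.7 × 2.2, A = 27.94 cm², y = 1.1 cm, Ī = 11.269 cm⁴.
By symmetry the centroid is at mid-height, ȳ = 14 cm.
Transfer each piece to the centroidal x-axis using Ī + A·d² with d = y − 14:
  web: d = 0 cm → contributes +1463.5 cm⁴
  top flange (beyond web): d = 12.9 cm → contributes +4660.8 cm⁴
  bottom flange (beyond web): d = -12.9 cm → contributes +4660.8 cm⁴
Total I = 10 785 cm⁴.
For the y-axis: x̄ = 5.2185 cm.
Repeating about the centroidal y-axis gives I_y = 1480.8 cm⁴.
Polar second moment: J = I_x + I_y = 12 266 cm⁴.

J ≈ 1.23 × 10⁴ cm⁴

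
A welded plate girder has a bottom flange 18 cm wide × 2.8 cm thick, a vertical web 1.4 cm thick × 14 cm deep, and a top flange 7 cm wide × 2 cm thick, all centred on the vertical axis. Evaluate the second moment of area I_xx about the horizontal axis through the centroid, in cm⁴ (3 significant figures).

Treat the section as a set of non-overlapping primitives; coordinates are from the bounding-box lower-left.
Bottom plate: 18 × 2.8, A = 50.4 cm², y = 1.4 cm, Ī = 32.928 cm⁴.
Web plate: 1.4 × 14, A = 19.6 cm², y = 9.8 cm, Ī = 320.13 cm⁴.
Top plate: 7 × 2, A = 14 cm², y = 17.8 cm, Ī = 4.6667 cm⁴.
Centroid: ȳ = ΣA·y / ΣA = 6.0933 cm.
Transfer each piece to the horizontal axis through the centroid using Ī + A·d² with d = y − 6.0933:
  bottom plate: d = -4.6933 cm → contributes +1143.1 cm⁴
  web plate: d = 3.7067 cm → contributes +589.43 cm⁴
  top plate: d = 11.707 cm → contributes +1923.3 cm⁴
Total I = 3655.8 cm⁴.

I_xx ≈ 3660 cm⁴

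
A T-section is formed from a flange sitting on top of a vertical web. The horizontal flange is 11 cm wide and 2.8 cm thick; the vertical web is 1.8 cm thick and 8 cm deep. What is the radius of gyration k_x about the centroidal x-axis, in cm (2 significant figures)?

Treat the section as a set of non-overlapping primitives; coordinates are from the bounding-box lower-left.
Flange: 11 × 2.8, A = 30.8 cm², y = 9.4 cm, Ī = 20.12 cm⁴.
Web: 1.8 × 8, A = 14.4 cm², y = 4 cm, Ī = 76.8 cm⁴.
Centroid: ȳ = ΣA·y / ΣA = 7.68 cm.
Transfer each piece to the centroidal x-axis using Ī + A·d² with d = y − 7.68:
  flange: d = 1.72 cm → contributes +111.3 cm⁴
  web: d = -3.68 cm → contributes +271.8 cm⁴
Total I = 383.1 cm⁴.
Radius of gyration: k = √(I/A) = √(383.1 / 45.2) = 2.911 cm.

k_x ≈ 2.9 cm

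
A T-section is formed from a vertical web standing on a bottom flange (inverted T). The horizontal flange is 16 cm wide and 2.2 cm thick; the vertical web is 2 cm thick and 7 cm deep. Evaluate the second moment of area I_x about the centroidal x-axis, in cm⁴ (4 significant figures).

I_x ≈ 283.3 cm⁴

Treat the section as a set of non-overlapping primitives; coordinates are from the bounding-box lower-left.
Flange: 16 × 2.2, A = 35.2 cm², y = 1.1 cm, Ī = 14.1973 cm⁴.
Web: 2 × 7, A = 14 cm², y = 5.7 cm, Ī = 57.1667 cm⁴.
Centroid: ȳ = ΣA·y / ΣA = 2.40894 cm.
Transfer each piece to the centroidal x-axis using Ī + A·d² with d = y − 2.40894:
  flange: d = -1.30894 cm → contributes +74.5066 cm⁴
  web: d = 3.29106 cm → contributes +208.801 cm⁴
Total I = 283.308 cm⁴.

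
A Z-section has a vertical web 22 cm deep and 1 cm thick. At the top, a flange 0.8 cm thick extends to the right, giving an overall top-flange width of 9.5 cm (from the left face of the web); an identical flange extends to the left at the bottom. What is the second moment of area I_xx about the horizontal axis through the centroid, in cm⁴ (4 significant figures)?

Split into non-overlapping primitives; take the origin at the lower-left of the bounding box.
Web: 1 × 22, A = 22 cm², y = 11 cm, Ī = 887.333 cm⁴.
Top flange (beyond web): 8.5 × 0.8, A = 6.8 cm², y = 21.6 cm, Ī = 0.362667 cm⁴.
Bottom flange (beyond web): 8.5 × 0.8, A = 6.8 cm², y = 0.4 cm, Ī = 0.362667 cm⁴.
Centroid: ȳ = ΣA·y / ΣA = 11 cm.
Transfer each piece to the horizontal axis through the centroid using Ī + A·d² with d = y − 11:
  web: d = 0 cm → contributes +887.333 cm⁴
  top flange (beyond web): d = 10.6 cm → contributes +764.411 cm⁴
  bottom flange (beyond web): d = -10.6 cm → contributes +764.411 cm⁴
Total I = 2416.15 cm⁴.

I_xx ≈ 2416 cm⁴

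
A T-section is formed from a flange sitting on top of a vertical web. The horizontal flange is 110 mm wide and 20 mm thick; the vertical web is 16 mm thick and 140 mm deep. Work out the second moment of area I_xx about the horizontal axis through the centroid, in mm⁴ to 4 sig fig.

Split into non-overlapping primitives; take the origin at the lower-left of the bounding box.
Flange: 110 × 20, A = 2 200 mm², y = 150 mm, Ī = 73333.3 mm⁴.
Web: 16 × 140, A = 2 240 mm², y = 70 mm, Ī = 3 658 667 mm⁴.
Centroid: ȳ = ΣA·y / ΣA = 109.64 mm.
Transfer each piece to the horizontal axis through the centroid using Ī + A·d² with d = y − 109.64:
  flange: d = 40.3604 mm → contributes +3 657 042 mm⁴
  web: d = -39.6396 mm → contributes +7 178 381 mm⁴
Total I = 10 835 423 mm⁴.

I_xx ≈ 1.084 × 10⁷ mm⁴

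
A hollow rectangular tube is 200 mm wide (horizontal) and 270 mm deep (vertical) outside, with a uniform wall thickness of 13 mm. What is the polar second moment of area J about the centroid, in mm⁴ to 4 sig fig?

Split into non-overlapping primitives; take the origin at the lower-left of the bounding box.
Outer rectangle: 200 × 270, A = 54 000 mm², y = 135 mm, Ī = 328 050 000 mm⁴.
Inner void (subtracted): 174 × 244, A = 42 456 mm², y = 135 mm, Ī = 210 638 368 mm⁴.
By symmetry the centroid is at mid-height, ȳ = 135 mm.
All pieces are centred on the centroidal x-axis, so I = ΣĪ (holes subtracted) = 117 411 632 mm⁴.
Repeating about the centroidal y-axis gives I_y = 72 883 512 mm⁴.
Polar second moment: J = I_x + I_y = 190 295 144 mm⁴.

J ≈ 1.903 × 10⁸ mm⁴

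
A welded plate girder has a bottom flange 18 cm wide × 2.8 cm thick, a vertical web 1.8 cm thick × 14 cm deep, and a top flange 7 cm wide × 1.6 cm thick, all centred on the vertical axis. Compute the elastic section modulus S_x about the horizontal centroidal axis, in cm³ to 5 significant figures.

Decompose the section into non-overlapping parts with the origin at the bottom-left of its bounding rectangle.
Bottom plate: 18 × 2.8, A = 50.4 cm², y = 1.4 cm, Ī = 32.928 cm⁴.
Web plate: 1.8 × 14, A = 25.2 cm², y = 9.8 cm, Ī = 411.6 cm⁴.
Top plate: 7 × 1.6, A = 11.2 cm², y = 17.6 cm, Ī = 2.389333 cm⁴.
Centroid: ȳ = ΣA·y / ΣA = 5.929032 cm.
Transfer each piece to the horizontal centroidal axis using Ī + A·d² with d = y − 5.929032:
  bottom plate: d = -4.529032 cm → contributes +1066.74 cm⁴
  web plate: d = 3.870968 cm → contributes +789.2067 cm⁴
  top plate: d = 11.67097 cm → contributes +1527.958 cm⁴
Total I = 3383.904 cm⁴.
Extreme fibre distance c = 12.47097 cm; S = I/c = 271.3425 cm³.

S_x ≈ 271.34 cm³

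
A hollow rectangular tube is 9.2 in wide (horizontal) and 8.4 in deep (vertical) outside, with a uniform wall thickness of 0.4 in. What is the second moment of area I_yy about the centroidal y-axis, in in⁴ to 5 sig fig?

Split into non-overlapping primitives; take the origin at the lower-left of the bounding box.
Outer rectangle: 9.2 × 8.4, A = 77.28 in², x = 4.6 in, Ī = 545.0816 in⁴.
Inner void (subtracted): 8.4 × 7.6, A = 63.84 in², x = 4.6 in, Ī = 375.3792 in⁴.
By symmetry the centroid is at mid-width, x̄ = 4.6 in.
All pieces are centred on the centroidal y-axis, so I = ΣĪ (holes subtracted) = 169.7024 in⁴.

I_yy ≈ 169.70 in⁴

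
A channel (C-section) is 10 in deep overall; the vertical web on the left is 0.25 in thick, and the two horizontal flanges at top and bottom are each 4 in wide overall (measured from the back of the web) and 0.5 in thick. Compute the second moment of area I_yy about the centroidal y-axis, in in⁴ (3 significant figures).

Break the section into simple shapes (no overlaps), measuring from the bottom-left corner of the bounding box.
Web: 0.25 × 10, A = 2.5 in², x = 0.125 in, Ī = 0.013021 in⁴.
Top flange (beyond web): 3.75 × 0.5, A = 1.875 in², x = 2.125 in, Ī = 2.1973 in⁴.
Bottom flange (beyond web): 3.75 × 0.5, A = 1.875 in², x = 2.125 in, Ī = 2.1973 in⁴.
Centroid: x̄ = ΣA·x / ΣA = 1.325 in.
Transfer each piece to the centroidal y-axis using Ī + A·d² with d = x − 1.325:
  web: d = -1.2 in → contributes +3.613 in⁴
  top flange (beyond web): d = 0.8 in → contributes +3.3973 in⁴
  bottom flange (beyond web): d = 0.8 in → contributes +3.3973 in⁴
Total I = 10.408 in⁴.

I_yy ≈ 10.4 in⁴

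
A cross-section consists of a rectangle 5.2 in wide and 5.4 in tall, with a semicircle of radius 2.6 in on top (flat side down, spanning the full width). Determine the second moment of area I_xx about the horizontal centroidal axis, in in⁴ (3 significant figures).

I_xx ≈ 185 in⁴

Break the section into simple shapes (no overlaps), measuring from the bottom-left corner of the bounding box.
Rectangular body: 5.2 × 5.4, A = 28.08 in², y = 2.7 in, Ī = 68.234 in⁴.
Semicircular cap: semicircle r = 2.6, A = 10.619 in², y = 6.5035 in, Ī = 5.0156 in⁴.
Centroid: ȳ = ΣA·y / ΣA = 3.7436 in.
Transfer each piece to the horizontal centroidal axis using Ī + A·d² with d = y − 3.7436:
  rectangular body: d = -1.0436 in → contributes +98.819 in⁴
  semicircular cap: d = 2.7598 in → contributes +85.894 in⁴
Total I = 184.71 in⁴.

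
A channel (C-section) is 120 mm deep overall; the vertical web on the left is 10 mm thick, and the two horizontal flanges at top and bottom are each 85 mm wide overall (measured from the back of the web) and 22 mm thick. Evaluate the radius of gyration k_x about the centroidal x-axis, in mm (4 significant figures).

Split into non-overlapping primitives; take the origin at the lower-left of the bounding box.
Web: 10 × 120, A = 1 200 mm², y = 60 mm, Ī = 1 440 000 mm⁴.
Top flange (beyond web): 75 × 22, A = 1 650 mm², y = 109 mm, Ī = 66 550 mm⁴.
Bottom flange (beyond web): 75 × 22, A = 1 650 mm², y = 11 mm, Ī = 66 550 mm⁴.
By symmetry the centroid is at mid-height, ȳ = 60 mm.
Transfer each piece to the centroidal x-axis using Ī + A·d² with d = y − 60:
  web: d = 0 mm → contributes +1 440 000 mm⁴
  top flange (beyond web): d = 49 mm → contributes +4 028 200 mm⁴
  bottom flange (beyond web): d = -49 mm → contributes +4 028 200 mm⁴
Total I = 9 496 400 mm⁴.
Radius of gyration: k = √(I/A) = √(9 496 400 / 4 500) = 45.9381 mm.

k_x ≈ 45.94 mm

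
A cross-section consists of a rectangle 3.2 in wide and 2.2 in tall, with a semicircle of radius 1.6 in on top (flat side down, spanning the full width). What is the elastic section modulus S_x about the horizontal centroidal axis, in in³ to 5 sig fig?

S_x ≈ 5.6785 in³

Split into non-overlapping primitives; take the origin at the lower-left of the bounding box.
Rectangular body: 3.2 × 2.2, A = 7.04 in², y = 1.1 in, Ī = 2.839467 in⁴.
Semicircular cap: semicircle r = 1.6, A = 4.021239 in², y = 2.879061 in, Ī = 0.7193032 in⁴.
Centroid: ȳ = ΣA·y / ΣA = 1.746766 in.
Transfer each piece to the horizontal centroidal axis using Ī + A·d² with d = y − 1.746766:
  rectangular body: d = -0.6467656 in → contributes +5.78434 in⁴
  semicircular cap: d = 1.132295 in → contributes +5.874905 in⁴
Total I = 11.65924 in⁴.
Extreme fibre distance c = 2.053234 in; S = I/c = 5.678477 in³.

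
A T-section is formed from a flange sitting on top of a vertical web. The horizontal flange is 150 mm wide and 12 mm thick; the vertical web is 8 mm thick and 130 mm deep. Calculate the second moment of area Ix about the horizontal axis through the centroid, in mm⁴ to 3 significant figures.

Split into non-overlapping primitives; take the origin at the lower-left of the bounding box.
Flange: 150 × 12, A = 1 800 mm², y = 136 mm, Ī = 21 600 mm⁴.
Web: 8 × 130, A = 1 040 mm², y = 65 mm, Ī = 1 464 667 mm⁴.
Centroid: ȳ = ΣA·y / ΣA = 110 mm.
Transfer each piece to the horizontal axis through the centroid using Ī + A·d² with d = y − 110:
  flange: d = 26 mm → contributes +1 238 400 mm⁴
  web: d = -45 mm → contributes +3 570 667 mm⁴
Total I = 4 809 067 mm⁴.

Ix ≈ 4.81 × 10⁶ mm⁴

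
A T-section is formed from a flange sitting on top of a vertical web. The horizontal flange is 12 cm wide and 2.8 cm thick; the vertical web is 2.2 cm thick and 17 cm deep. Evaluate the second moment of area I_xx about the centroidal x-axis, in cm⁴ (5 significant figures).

Break the section into simple shapes (no overlaps), measuring from the bottom-left corner of the bounding box.
Flange: 12 × 2.8, A = 33.6 cm², y = 18.4 cm, Ī = 21.952 cm⁴.
Web: 2.2 × 17, A = 37.4 cm², y = 8.5 cm, Ī = 900.7167 cm⁴.
Centroid: ȳ = ΣA·y / ΣA = 13.18507 cm.
Transfer each piece to the centroidal x-axis using Ī + A·d² with d = y − 13.18507:
  flange: d = 5.21493 cm → contributes +935.7205 cm⁴
  web: d = -4.68507 cm → contributes +1721.642 cm⁴
Total I = 2657.363 cm⁴.

I_xx ≈ 2657.4 cm⁴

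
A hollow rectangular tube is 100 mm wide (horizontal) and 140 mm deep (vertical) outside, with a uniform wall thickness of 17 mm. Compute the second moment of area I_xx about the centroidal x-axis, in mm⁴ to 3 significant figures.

Split into non-overlapping primitives; take the origin at the lower-left of the bounding box.
Outer rectangle: 100 × 140, A = 14 000 mm², y = 70 mm, Ī = 22 866 667 mm⁴.
Inner void (subtracted): 66 × 106, A = 6 996 mm², y = 70 mm, Ī = 6 550 588 mm⁴.
By symmetry the centroid is at mid-height, ȳ = 70 mm.
All pieces are centred on the centroidal x-axis, so I = ΣĪ (holes subtracted) = 16 316 079 mm⁴.

I_xx ≈ 1.63 × 10⁷ mm⁴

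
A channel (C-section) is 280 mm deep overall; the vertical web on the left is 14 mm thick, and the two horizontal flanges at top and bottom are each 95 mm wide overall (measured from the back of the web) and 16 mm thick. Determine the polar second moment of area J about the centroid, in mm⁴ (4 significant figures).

J ≈ 7.583 × 10⁷ mm⁴

Treat the section as a set of non-overlapping primitives; coordinates are from the bounding-box lower-left.
Web: 14 × 280, A = 3 920 mm², y = 140 mm, Ī = 25 610 667 mm⁴.
Top flange (beyond web): 81 × 16, A = 1 296 mm², y = 272 mm, Ī = 27 648 mm⁴.
Bottom flange (beyond web): 81 × 16, A = 1 296 mm², y = 8 mm, Ī = 27 648 mm⁴.
By symmetry the centroid is at mid-height, ȳ = 140 mm.
Transfer each piece to the centroidal x-axis using Ī + A·d² with d = y − 140:
  web: d = 0 mm → contributes +25 610 667 mm⁴
  top flange (beyond web): d = 132 mm → contributes +22 609 152 mm⁴
  bottom flange (beyond web): d = -132 mm → contributes +22 609 152 mm⁴
Total I = 70 828 971 mm⁴.
For the y-axis: x̄ = 25.9066 mm.
Repeating about the centroidal y-axis gives I_y = 5 001 618 mm⁴.
Polar second moment: J = I_x + I_y = 75 830 589 mm⁴.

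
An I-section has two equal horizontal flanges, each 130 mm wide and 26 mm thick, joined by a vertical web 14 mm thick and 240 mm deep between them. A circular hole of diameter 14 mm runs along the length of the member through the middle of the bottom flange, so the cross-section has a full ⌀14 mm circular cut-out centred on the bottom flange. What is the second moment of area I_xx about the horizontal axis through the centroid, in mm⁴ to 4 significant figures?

Break the section into simple shapes (no overlaps), measuring from the bottom-left corner of the bounding box.
Bottom flange: 130 × 26, A = 3 380 mm², y = 13 mm, Ī = 190 407 mm⁴.
Web: 14 × 240, A = 3 360 mm², y = 146 mm, Ī = 16 128 000 mm⁴.
Top flange: 130 × 26, A = 3 380 mm², y = 279 mm, Ī = 190 407 mm⁴.
Hole (subtracted): ⌀14, A = 153.938 mm², y = 13 mm, Ī = 1885.74 mm⁴.
Centroid: ȳ = ΣA·y / ΣA = 148.054 mm.
Transfer each piece to the horizontal axis through the centroid using Ī + A·d² with d = y − 148.054:
  bottom flange: d = -135.054 mm → contributes +61 840 515 mm⁴
  web: d = -2.05435 mm → contributes +16 142 180 mm⁴
  top flange: d = 130.946 mm → contributes +58 146 468 mm⁴
  hole: d = -135.054 mm → contributes −2 809 666 mm⁴
Total I = 133 319 497 mm⁴.

I_xx ≈ 1.333 × 10⁸ mm⁴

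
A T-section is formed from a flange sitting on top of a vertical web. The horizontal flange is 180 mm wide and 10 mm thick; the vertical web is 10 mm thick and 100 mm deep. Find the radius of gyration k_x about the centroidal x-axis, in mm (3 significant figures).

k_x ≈ 31.6 mm

Break the section into simple shapes (no overlaps), measuring from the bottom-left corner of the bounding box.
Flange: 180 × 10, A = 1 800 mm², y = 105 mm, Ī = 15 000 mm⁴.
Web: 10 × 100, A = 1 000 mm², y = 50 mm, Ī = 833 333 mm⁴.
Centroid: ȳ = ΣA·y / ΣA = 85.357 mm.
Transfer each piece to the centroidal x-axis using Ī + A·d² with d = y − 85.357:
  flange: d = 19.643 mm → contributes +709 515 mm⁴
  web: d = -35.357 mm → contributes +2 083 461 mm⁴
Total I = 2 792 976 mm⁴.
Radius of gyration: k = √(I/A) = √(2 792 976 / 2 800) = 31.583 mm.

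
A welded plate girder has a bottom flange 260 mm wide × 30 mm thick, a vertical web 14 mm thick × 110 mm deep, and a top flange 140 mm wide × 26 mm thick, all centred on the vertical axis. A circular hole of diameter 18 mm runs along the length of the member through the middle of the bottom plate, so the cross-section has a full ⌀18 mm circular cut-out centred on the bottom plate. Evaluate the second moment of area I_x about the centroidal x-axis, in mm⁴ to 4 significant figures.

I_x ≈ 4.995 × 10⁷ mm⁴

Decompose the section into non-overlapping parts with the origin at the bottom-left of its bounding rectangle.
Bottom plate: 260 × 30, A = 7 800 mm², y = 15 mm, Ī = 585 000 mm⁴.
Web plate: 14 × 110, A = 1 540 mm², y = 85 mm, Ī = 1 552 833 mm⁴.
Top plate: 140 × 26, A = 3 640 mm², y = 153 mm, Ī = 205 053 mm⁴.
Hole (subtracted): ⌀18, A = 254.469 mm², y = 15 mm, Ī = 5 153 mm⁴.
Centroid: ȳ = ΣA·y / ΣA = 62.9446 mm.
Transfer each piece to the centroidal x-axis using Ī + A·d² with d = y − 62.9446:
  bottom plate: d = -47.9446 mm → contributes +18 514 711 mm⁴
  web plate: d = 22.0554 mm → contributes +2 301 955 mm⁴
  top plate: d = 90.0554 mm → contributes +29 725 388 mm⁴
  hole: d = -47.9446 mm → contributes −590 096 mm⁴
Total I = 49 951 958 mm⁴.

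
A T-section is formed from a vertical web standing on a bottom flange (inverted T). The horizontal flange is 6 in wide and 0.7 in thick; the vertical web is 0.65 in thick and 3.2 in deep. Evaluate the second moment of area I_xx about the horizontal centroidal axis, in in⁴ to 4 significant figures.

Treat the section as a set of non-overlapping primitives; coordinates are from the bounding-box lower-left.
Flange: 6 × 0.7, A = 4.2 in², y = 0.35 in, Ī = 0.1715 in⁴.
Web: 0.65 × 3.2, A = 2.08 in², y = 2.3 in, Ī = 1.77493 in⁴.
Centroid: ȳ = ΣA·y / ΣA = 0.99586 in.
Transfer each piece to the horizontal centroidal axis using Ī + A·d² with d = y − 0.99586:
  flange: d = -0.64586 in → contributes +1.92347 in⁴
  web: d = 1.30414 in → contributes +5.31256 in⁴
Total I = 7.23603 in⁴.

I_xx ≈ 7.236 in⁴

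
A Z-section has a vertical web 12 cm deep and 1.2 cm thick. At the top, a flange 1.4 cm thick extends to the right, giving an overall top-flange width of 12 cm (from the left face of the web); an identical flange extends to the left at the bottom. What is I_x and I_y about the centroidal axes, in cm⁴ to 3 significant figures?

I_x ≈ 1030 cm⁴, I_y ≈ 1380 cm⁴

Decompose the section into non-overlapping parts with the origin at the bottom-left of its bounding rectangle.
Web: 1.2 × 12, A = 14.4 cm², y = 6 cm, Ī = 172.8 cm⁴.
Top flange (beyond web): 10.8 × 1.4, A = 15.12 cm², y = 11.3 cm, Ī = 2.4696 cm⁴.
Bottom flange (beyond web): 10.8 × 1.4, A = 15.12 cm², y = 0.7 cm, Ī = 2.4696 cm⁴.
Centroid: ȳ = ΣA·y / ΣA = 6 cm.
Transfer each piece to the centroidal x-axis using Ī + A·d² with d = y − 6:
  web: d = 0 cm → contributes +172.8 cm⁴
  top flange (beyond web): d = 5.3 cm → contributes +427.19 cm⁴
  bottom flange (beyond web): d = -5.3 cm → contributes +427.19 cm⁴
Total I = 1027.2 cm⁴.
For the y-axis: x̄ = 11.4 cm.
Repeating about the centroidal y-axis gives I_y = 1384.3 cm⁴.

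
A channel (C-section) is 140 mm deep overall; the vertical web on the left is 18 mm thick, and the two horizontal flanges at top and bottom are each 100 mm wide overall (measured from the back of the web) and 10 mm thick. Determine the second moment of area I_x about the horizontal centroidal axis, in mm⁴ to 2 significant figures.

I_x ≈ 1.1 × 10⁷ mm⁴

Split into non-overlapping primitives; take the origin at the lower-left of the bounding box.
Web: 18 × 140, A = 2 520 mm², y = 70 mm, Ī = 4 116 000 mm⁴.
Top flange (beyond web): 82 × 10, A = 820 mm², y = 135 mm, Ī = 6 833 mm⁴.
Bottom flange (beyond web): 82 × 10, A = 820 mm², y = 5 mm, Ī = 6 833 mm⁴.
By symmetry the centroid is at mid-height, ȳ = 70 mm.
Transfer each piece to the horizontal centroidal axis using Ī + A·d² with d = y − 70:
  web: d = 0 mm → contributes +4 116 000 mm⁴
  top flange (beyond web): d = 65 mm → contributes +3 471 333 mm⁴
  bottom flange (beyond web): d = -65 mm → contributes +3 471 333 mm⁴
Total I = 11 058 667 mm⁴.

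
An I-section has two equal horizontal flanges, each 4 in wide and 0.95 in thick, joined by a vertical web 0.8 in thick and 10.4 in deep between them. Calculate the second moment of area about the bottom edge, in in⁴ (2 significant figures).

Split into non-overlapping primitives; take the origin at the lower-left of the bounding box.
Bottom flange: 4 × 0.95, A = 3.8 in², y = 0.475 in, Ī = 0.2858 in⁴.
Web: 0.8 × 10.4, A = 8.32 in², y = 6.15 in, Ī = 74.99 in⁴.
Top flange: 4 × 0.95, A = 3.8 in², y = 11.83 in, Ī = 0.2858 in⁴.
Transfer each piece to a horizontal axis along the bottom face using Ī + A·d² with d = y − 0:
  bottom flange: d = 0.475 in → contributes +1.143 in⁴
  web: d = 6.15 in → contributes +389.7 in⁴
  top flange: d = 11.83 in → contributes +531.6 in⁴
Total I = 922.5 in⁴.

I_base ≈ 920 in⁴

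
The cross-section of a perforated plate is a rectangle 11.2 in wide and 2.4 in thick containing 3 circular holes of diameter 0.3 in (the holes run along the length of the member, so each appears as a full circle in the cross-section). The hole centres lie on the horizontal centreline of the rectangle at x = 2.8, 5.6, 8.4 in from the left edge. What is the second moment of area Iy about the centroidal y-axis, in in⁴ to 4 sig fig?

Iy ≈ 279.9 in⁴

Decompose the section into non-overlapping parts with the origin at the bottom-left of its bounding rectangle.
Plate: 11.2 × 2.4, A = 26.88 in², x = 5.6 in, Ī = 280.986 in⁴.
Hole 1 (subtracted): ⌀0.3, A = 0.0706858 in², x = 2.8 in, Ī = 0.000397608 in⁴.
Hole 2 (subtracted): ⌀0.3, A = 0.0706858 in², x = 5.6 in, Ī = 0.000397608 in⁴.
Hole 3 (subtracted): ⌀0.3, A = 0.0706858 in², x = 8.4 in, Ī = 0.000397608 in⁴.
By symmetry the centroid is at mid-width, x̄ = 5.6 in.
Transfer each piece to the centroidal y-axis using Ī + A·d² with d = x − 5.6:
  plate: d = 0 in → contributes +280.986 in⁴
  hole 1: d = -2.8 in → contributes −0.554575 in⁴
  hole 2: d = 0 in → contributes −0.000397608 in⁴
  hole 3: d = 2.8 in → contributes −0.554575 in⁴
Total I = 279.876 in⁴.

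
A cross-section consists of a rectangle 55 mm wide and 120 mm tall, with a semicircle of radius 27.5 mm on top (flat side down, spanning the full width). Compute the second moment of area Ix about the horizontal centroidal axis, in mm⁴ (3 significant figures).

Ix ≈ 1.32 × 10⁷ mm⁴

Decompose the section into non-overlapping parts with the origin at the bottom-left of its bounding rectangle.
Rectangular body: 55 × 120, A = 6 600 mm², y = 60 mm, Ī = 7 920 000 mm⁴.
Semicircular cap: semicircle r = 27.5, A = 1187.9 mm², y = 131.67 mm, Ī = 62 772 mm⁴.
Centroid: ȳ = ΣA·y / ΣA = 70.932 mm.
Transfer each piece to the horizontal centroidal axis using Ī + A·d² with d = y − 70.932:
  rectangular body: d = -10.932 mm → contributes +8 708 794 mm⁴
  semicircular cap: d = 60.739 mm → contributes +4 445 273 mm⁴
Total I = 13 154 067 mm⁴.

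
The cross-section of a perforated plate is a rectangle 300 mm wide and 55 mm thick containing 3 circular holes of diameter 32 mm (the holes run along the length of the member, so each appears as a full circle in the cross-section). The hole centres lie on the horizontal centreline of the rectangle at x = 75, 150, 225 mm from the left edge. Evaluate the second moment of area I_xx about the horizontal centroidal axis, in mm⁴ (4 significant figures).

Break the section into simple shapes (no overlaps), measuring from the bottom-left corner of the bounding box.
Plate: 300 × 55, A = 16 500 mm², y = 27.5 mm, Ī = 4 159 375 mm⁴.
Hole 1 (subtracted): ⌀32, A = 804.248 mm², y = 27.5 mm, Ī = 51471.9 mm⁴.
Hole 2 (subtracted): ⌀32, A = 804.248 mm², y = 27.5 mm, Ī = 51471.9 mm⁴.
Hole 3 (subtracted): ⌀32, A = 804.248 mm², y = 27.5 mm, Ī = 51471.9 mm⁴.
By symmetry the centroid is at mid-height, ȳ = 27.5 mm.
All pieces are centred on the horizontal centroidal axis, so I = ΣĪ (holes subtracted) = 4 004 959 mm⁴.

I_xx ≈ 4.005 × 10⁶ mm⁴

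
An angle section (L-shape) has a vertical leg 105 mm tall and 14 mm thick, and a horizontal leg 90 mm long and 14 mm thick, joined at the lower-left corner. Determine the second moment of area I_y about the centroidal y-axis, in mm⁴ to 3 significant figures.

I_y ≈ 1.79 × 10⁶ mm⁴

Split into non-overlapping primitives; take the origin at the lower-left of the bounding box.
Vertical leg: 14 × 105, A = 1 470 mm², x = 7 mm, Ī = 24 010 mm⁴.
Horizontal leg (remainder): 76 × 14, A = 1 064 mm², x = 52 mm, Ī = 512 139 mm⁴.
Centroid: x̄ = ΣA·x / ΣA = 25.895 mm.
Transfer each piece to the centroidal y-axis using Ī + A·d² with d = x − 25.895:
  vertical leg: d = -18.895 mm → contributes +548 832 mm⁴
  horizontal leg (remainder): d = 26.105 mm → contributes +1 237 222 mm⁴
Total I = 1 786 055 mm⁴.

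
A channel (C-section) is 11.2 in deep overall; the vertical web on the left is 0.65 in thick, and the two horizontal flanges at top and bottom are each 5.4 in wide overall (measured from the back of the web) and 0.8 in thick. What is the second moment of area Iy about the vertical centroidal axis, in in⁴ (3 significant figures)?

Iy ≈ 41.7 in⁴

Treat the section as a set of non-overlapping primitives; coordinates are from the bounding-box lower-left.
Web: 0.65 × 11.2, A = 7.28 in², x = 0.325 in, Ī = 0.25632 in⁴.
Top flange (beyond web): 4.75 × 0.8, A = 3.8 in², x = 3.025 in, Ī = 7.1448 in⁴.
Bottom flange (beyond web): 4.75 × 0.8, A = 3.8 in², x = 3.025 in, Ī = 7.1448 in⁴.
Centroid: x̄ = ΣA·x / ΣA = 1.704 in.
Transfer each piece to the vertical centroidal axis using Ī + A·d² with d = x − 1.704:
  web: d = -1.379 in → contributes +14.101 in⁴
  top flange (beyond web): d = 1.321 in → contributes +13.776 in⁴
  bottom flange (beyond web): d = 1.321 in → contributes +13.776 in⁴
Total I = 41.652 in⁴.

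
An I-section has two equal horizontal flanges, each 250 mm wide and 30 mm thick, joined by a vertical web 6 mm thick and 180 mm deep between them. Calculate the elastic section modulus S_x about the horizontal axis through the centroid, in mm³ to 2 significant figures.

Split into non-overlapping primitives; take the origin at the lower-left of the bounding box.
Bottom flange: 250 × 30, A = 7 500 mm², y = 15 mm, Ī = 562 500 mm⁴.
Web: 6 × 180, A = 1 080 mm², y = 120 mm, Ī = 2 916 000 mm⁴.
Top flange: 250 × 30, A = 7 500 mm², y = 225 mm, Ī = 562 500 mm⁴.
By symmetry the centroid is at mid-height, ȳ = 120 mm.
Transfer each piece to the horizontal axis through the centroid using Ī + A·d² with d = y − 120:
  bottom flange: d = -105 mm → contributes +83 250 000 mm⁴
  web: d = 0 mm → contributes +2 916 000 mm⁴
  top flange: d = 105 mm → contributes +83 250 000 mm⁴
Total I = 169 416 000 mm⁴.
Extreme fibre distance c = 120 mm; S = I/c = 1 411 800 mm³.

S_x ≈ 1.4 × 10⁶ mm³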